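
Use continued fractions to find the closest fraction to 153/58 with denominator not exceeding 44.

95/36

Expand x = 153/58 as a continued fraction with the Euclidean algorithm:
  153 = 2*58 + 37, so a_0 = 2.
  58 = 1*37 + 21, so a_1 = 1.
  37 = 1*21 + 16, so a_2 = 1.
  21 = 1*16 + 5, so a_3 = 1.
  16 = 3*5 + 1, so a_4 = 3.
  5 = 5*1 + 0, so a_5 = 5.
so x = [2; 1, 1, 1, 3, 5].
Convergents (p_i = a_i*p_{i-1} + p_{i-2}, q_i = a_i*q_{i-1} + q_{i-2} with p_{-2}=0, p_{-1}=1, q_{-2}=1, q_{-1}=0), until the denominator exceeds 44:
  i=0: a_0=2, p_0 = 2*1 + 0 = 2, q_0 = 2*0 + 1 = 1.
  i=1: a_1=1, p_1 = 1*2 + 1 = 3, q_1 = 1*1 + 0 = 1.
  i=2: a_2=1, p_2 = 1*3 + 2 = 5, q_2 = 1*1 + 1 = 2.
  i=3: a_3=1, p_3 = 1*5 + 3 = 8, q_3 = 1*2 + 1 = 3.
  i=4: a_4=3, p_4 = 3*8 + 5 = 29, q_4 = 3*3 + 2 = 11.
  i=5: a_5=5, p_5 = 5*29 + 8 = 153, q_5 = 5*11 + 3 = 58.
q_5 = 58 > 44, so the last convergent with denominator <= 44 is p_4/q_4 = 29/11.
The closest fraction with denominator <= 44 is either p_4/q_4 or the intermediate fraction (k*p_4 + p_3)/(k*q_4 + q_3) with the largest k >= 1 whose denominator stays <= 44; these approach x as k grows, and every other convergent or intermediate fraction in range is farther away.
Largest k: floor((44 - q_3)/q_4) = floor((44 - 3)/11) = 3.
That gives (3*29 + 8)/(3*11 + 3) = 95/36.
Compare the errors: |x - 29/11| = |153*11 - 29*58|/(58*11) = 1/638, and |x - 95/36| = |153*36 - 95*58|/(58*36) = 2/2088.
Cross-multiplying, 2*638 = 1276 < 2088 = 1*2088, so 2/2088 is smaller: the intermediate fraction 95/36 is closer to x than 29/11.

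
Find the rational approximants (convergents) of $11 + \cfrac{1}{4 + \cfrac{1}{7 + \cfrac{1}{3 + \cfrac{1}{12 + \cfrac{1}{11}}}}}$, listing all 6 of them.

11/1, 45/4, 326/29, 1023/91, 12602/1121, 139645/12422

Using the convergent recurrence p_i = a_i*p_{i-1} + p_{i-2}, q_i = a_i*q_{i-1} + q_{i-2} with p_{-2}=0, p_{-1}=1, q_{-2}=1, q_{-1}=0:
  i=0: a_0=11, p_0 = 11*1 + 0 = 11, q_0 = 11*0 + 1 = 1.
  i=1: a_1=4, p_1 = 4*11 + 1 = 45, q_1 = 4*1 + 0 = 4.
  i=2: a_2=7, p_2 = 7*45 + 11 = 326, q_2 = 7*4 + 1 = 29.
  i=3: a_3=3, p_3 = 3*326 + 45 = 1023, q_3 = 3*29 + 4 = 91.
  i=4: a_4=12, p_4 = 12*1023 + 326 = 12602, q_4 = 12*91 + 29 = 1121.
  i=5: a_5=11, p_5 = 11*12602 + 1023 = 139645, q_5 = 11*1121 + 91 = 12422.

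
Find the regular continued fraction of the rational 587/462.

[1; 3, 1, 2, 3, 2, 5]

Run the Euclidean algorithm on 587 and 462; the successive quotients are the partial quotients a_0, a_1, ... (each step inverts the fractional part left over by the previous one):
  587 = 1*462 + 125, so a_0 = 1.
  462 = 3*125 + 87, so a_1 = 3.
  125 = 1*87 + 38, so a_2 = 1.
  87 = 2*38 + 11, so a_3 = 2.
  38 = 3*11 + 5, so a_4 = 3.
  11 = 2*5 + 1, so a_5 = 2.
  5 = 5*1 + 0, so a_6 = 5.
The remainder reaches 0 after 7 divisions, so the expansion has 7 partial quotients, read off in order.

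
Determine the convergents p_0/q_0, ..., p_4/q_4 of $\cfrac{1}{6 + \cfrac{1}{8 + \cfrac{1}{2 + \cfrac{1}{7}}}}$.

0/1, 1/6, 8/49, 17/104, 127/777

Using the convergent recurrence p_i = a_i*p_{i-1} + p_{i-2}, q_i = a_i*q_{i-1} + q_{i-2} with p_{-2}=0, p_{-1}=1, q_{-2}=1, q_{-1}=0:
  i=0: a_0=0, p_0 = 0*1 + 0 = 0, q_0 = 0*0 + 1 = 1.
  i=1: a_1=6, p_1 = 6*0 + 1 = 1, q_1 = 6*1 + 0 = 6.
  i=2: a_2=8, p_2 = 8*1 + 0 = 8, q_2 = 8*6 + 1 = 49.
  i=3: a_3=2, p_3 = 2*8 + 1 = 17, q_3 = 2*49 + 6 = 104.
  i=4: a_4=7, p_4 = 7*17 + 8 = 127, q_4 = 7*104 + 49 = 777.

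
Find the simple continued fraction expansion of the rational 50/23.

Run the Euclidean algorithm on 50 and 23; the successive quotients are the partial quotients a_0, a_1, ... (each step inverts the fractional part left over by the previous one):
  50 = 2*23 + 4, so a_0 = 2.
  23 = 5*4 + 3, so a_1 = 5.
  4 = 1*3 + 1, so a_2 = 1.
  3 = 3*1 + 0, so a_3 = 3.
The remainder reaches 0 after 4 divisions, so the expansion has 4 partial quotients, read off in order.

[2; 5, 1, 3]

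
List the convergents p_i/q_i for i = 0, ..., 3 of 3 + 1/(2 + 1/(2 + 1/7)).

Using the convergent recurrence p_i = a_i*p_{i-1} + p_{i-2}, q_i = a_i*q_{i-1} + q_{i-2} with p_{-2}=0, p_{-1}=1, q_{-2}=1, q_{-1}=0:
  i=0: a_0=3, p_0 = 3*1 + 0 = 3, q_0 = 3*0 + 1 = 1.
  i=1: a_1=2, p_1 = 2*3 + 1 = 7, q_1 = 2*1 + 0 = 2.
  i=2: a_2=2, p_2 = 2*7 + 3 = 17, q_2 = 2*2 + 1 = 5.
  i=3: a_3=7, p_3 = 7*17 + 7 = 126, q_3 = 7*5 + 2 = 37.

3/1, 7/2, 17/5, 126/37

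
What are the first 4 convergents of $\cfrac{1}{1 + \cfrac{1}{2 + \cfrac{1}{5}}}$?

0/1, 1/1, 2/3, 11/16

Using the convergent recurrence p_i = a_i*p_{i-1} + p_{i-2}, q_i = a_i*q_{i-1} + q_{i-2} with p_{-2}=0, p_{-1}=1, q_{-2}=1, q_{-1}=0:
  i=0: a_0=0, p_0 = 0*1 + 0 = 0, q_0 = 0*0 + 1 = 1.
  i=1: a_1=1, p_1 = 1*0 + 1 = 1, q_1 = 1*1 + 0 = 1.
  i=2: a_2=2, p_2 = 2*1 + 0 = 2, q_2 = 2*1 + 1 = 3.
  i=3: a_3=5, p_3 = 5*2 + 1 = 11, q_3 = 5*3 + 1 = 16.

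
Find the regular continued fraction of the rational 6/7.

[0; 1, 6]

Run the Euclidean algorithm on 6 and 7; the successive quotients are the partial quotients a_0, a_1, ... (each step inverts the fractional part left over by the previous one):
  6 = 0*7 + 6, so a_0 = 0.
  7 = 1*6 + 1, so a_1 = 1.
  6 = 6*1 + 0, so a_2 = 6.
The remainder reaches 0 after 3 divisions, so the expansion has 3 partial quotients, read off in order.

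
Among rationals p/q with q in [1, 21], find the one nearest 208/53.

Expand x = 208/53 as a continued fraction with the Euclidean algorithm:
  208 = 3*53 + 49, so a_0 = 3.
  53 = 1*49 + 4, so a_1 = 1.
  49 = 12*4 + 1, so a_2 = 12.
  4 = 4*1 + 0, so a_3 = 4.
so x = [3; 1, 12, 4].
Convergents (p_i = a_i*p_{i-1} + p_{i-2}, q_i = a_i*q_{i-1} + q_{i-2} with p_{-2}=0, p_{-1}=1, q_{-2}=1, q_{-1}=0), until the denominator exceeds 21:
  i=0: a_0=3, p_0 = 3*1 + 0 = 3, q_0 = 3*0 + 1 = 1.
  i=1: a_1=1, p_1 = 1*3 + 1 = 4, q_1 = 1*1 + 0 = 1.
  i=2: a_2=12, p_2 = 12*4 + 3 = 51, q_2 = 12*1 + 1 = 13.
  i=3: a_3=4, p_3 = 4*51 + 4 = 208, q_3 = 4*13 + 1 = 53.
q_3 = 53 > 21, so the last convergent with denominator <= 21 is p_2/q_2 = 51/13.
The closest fraction with denominator <= 21 is either p_2/q_2 or the intermediate fraction (k*p_2 + p_1)/(k*q_2 + q_1) with the largest k >= 1 whose denominator stays <= 21; these approach x as k grows, and every other convergent or intermediate fraction in range is farther away.
Largest k: floor((21 - q_1)/q_2) = floor((21 - 1)/13) = 1.
That gives (1*51 + 4)/(1*13 + 1) = 55/14.
Compare the errors: |x - 51/13| = |208*13 - 51*53|/(53*13) = 1/689, and |x - 55/14| = |208*14 - 55*53|/(53*14) = 3/742.
Cross-multiplying, 1*742 = 742 < 2067 = 3*689, so 1/689 is smaller: the convergent 51/13 is closer to x than 55/14.

51/13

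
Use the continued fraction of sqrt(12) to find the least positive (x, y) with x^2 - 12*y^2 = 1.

(x, y) = (7, 2)

First expand sqrt(12) as a continued fraction. With x_i = (sqrt(12) + m_i)/d_i and (m_0, d_0) = (0, 1): a_0 = floor(sqrt(12)) = 3, since 3^2 = 9 <= 12 < 16 = 4^2.
Iterate m_{i+1} = d_i*a_i - m_i, d_{i+1} = (12 - m_{i+1}^2)/d_i, a_{i+1} = floor((a_0 + m_{i+1})/d_{i+1}):
  m_1 = 1*3 - 0 = 3, d_1 = (12 - 3^2)/1 = 3/1 = 3, a_1 = floor((3 + 3)/3) = 2.
  m_2 = 3*2 - 3 = 3, d_2 = (12 - 3^2)/3 = 3/3 = 1, a_2 = floor((3 + 3)/1) = 6.
  m_3 = 1*6 - 3 = 3, d_3 = (12 - 3^2)/1 = 3/1 = 3: (m_3, d_3) = (m_1, d_1) = (3, 3), so from here the quotients repeat a_1, a_2; the period length is 2.
So sqrt(12) = [3; (2, 6)] with period length k = 2.
k is even, so the fundamental solution of x^2 - 12y^2 = 1 is (p_{k-1}, q_{k-1}) = (p_1, q_1); compute convergents through index 1.
Convergents (p_i = a_i*p_{i-1} + p_{i-2}, q_i = a_i*q_{i-1} + q_{i-2} with p_{-2}=0, p_{-1}=1, q_{-2}=1, q_{-1}=0):
  i=0: a_0=3, p_0 = 3*1 + 0 = 3, q_0 = 3*0 + 1 = 1.
  i=1: a_1=2, p_1 = 2*3 + 1 = 7, q_1 = 2*1 + 0 = 2.
Check: 7^2 - 12*2^2 = 49 - 48 = 1, so (x, y) = (7, 2) solves the equation, and by the theorem it is the least positive solution.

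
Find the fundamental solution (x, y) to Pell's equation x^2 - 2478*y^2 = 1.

First expand sqrt(2478) as a continued fraction. With x_i = (sqrt(2478) + m_i)/d_i and (m_0, d_0) = (0, 1): a_0 = floor(sqrt(2478)) = 49, since 49^2 = 2401 <= 2478 < 2500 = 50^2.
Iterate m_{i+1} = d_i*a_i - m_i, d_{i+1} = (2478 - m_{i+1}^2)/d_i, a_{i+1} = floor((a_0 + m_{i+1})/d_{i+1}):
  m_1 = 1*49 - 0 = 49, d_1 = (2478 - 49^2)/1 = 77/1 = 77, a_1 = floor((49 + 49)/77) = 1.
  m_2 = 77*1 - 49 = 28, d_2 = (2478 - 28^2)/77 = 1694/77 = 22, a_2 = floor((49 + 28)/22) = 3.
  m_3 = 22*3 - 28 = 38, d_3 = (2478 - 38^2)/22 = 1034/22 = 47, a_3 = floor((49 + 38)/47) = 1.
  m_4 = 47*1 - 38 = 9, d_4 = (2478 - 9^2)/47 = 2397/47 = 51, a_4 = floor((49 + 9)/51) = 1.
  m_5 = 51*1 - 9 = 42, d_5 = (2478 - 42^2)/51 = 714/51 = 14, a_5 = floor((49 + 42)/14) = 6.
  m_6 = 14*6 - 42 = 42, d_6 = (2478 - 42^2)/14 = 714/14 = 51, a_6 = floor((49 + 42)/51) = 1.
  m_7 = 51*1 - 42 = 9, d_7 = (2478 - 9^2)/51 = 2397/51 = 47, a_7 = floor((49 + 9)/47) = 1.
  m_8 = 47*1 - 9 = 38, d_8 = (2478 - 38^2)/47 = 1034/47 = 22, a_8 = floor((49 + 38)/22) = 3.
  m_9 = 22*3 - 38 = 28, d_9 = (2478 - 28^2)/22 = 1694/22 = 77, a_9 = floor((49 + 28)/77) = 1.
  m_10 = 77*1 - 28 = 49, d_10 = (2478 - 49^2)/77 = 77/77 = 1, a_10 = floor((49 + 49)/1) = 98.
  m_11 = 1*98 - 49 = 49, d_11 = (2478 - 49^2)/1 = 77/1 = 77: (m_11, d_11) = (m_1, d_1) = (49, 77), so from here the quotients repeat a_1, ..., a_10; the period length is 10.
So sqrt(2478) = [49; (1, 3, 1, 1, 6, 1, 1, 3, 1, 98)] with period length k = 10.
k is even, so the fundamental solution of x^2 - 2478y^2 = 1 is (p_{k-1}, q_{k-1}) = (p_9, q_9); compute convergents through index 9.
Convergents (p_i = a_i*p_{i-1} + p_{i-2}, q_i = a_i*q_{i-1} + q_{i-2} with p_{-2}=0, p_{-1}=1, q_{-2}=1, q_{-1}=0):
  i=0: a_0=49, p_0 = 49*1 + 0 = 49, q_0 = 49*0 + 1 = 1.
  i=1: a_1=1, p_1 = 1*49 + 1 = 50, q_1 = 1*1 + 0 = 1.
  i=2: a_2=3, p_2 = 3*50 + 49 = 199, q_2 = 3*1 + 1 = 4.
  i=3: a_3=1, p_3 = 1*199 + 50 = 249, q_3 = 1*4 + 1 = 5.
  i=4: a_4=1, p_4 = 1*249 + 199 = 448, q_4 = 1*5 + 4 = 9.
  i=5: a_5=6, p_5 = 6*448 + 249 = 2937, q_5 = 6*9 + 5 = 59.
  i=6: a_6=1, p_6 = 1*2937 + 448 = 3385, q_6 = 1*59 + 9 = 68.
  i=7: a_7=1, p_7 = 1*3385 + 2937 = 6322, q_7 = 1*68 + 59 = 127.
  i=8: a_8=3, p_8 = 3*6322 + 3385 = 22351, q_8 = 3*127 + 68 = 449.
  i=9: a_9=1, p_9 = 1*22351 + 6322 = 28673, q_9 = 1*449 + 127 = 576.
Check: 28673^2 - 2478*576^2 = 822140929 - 822140928 = 1, so (x, y) = (28673, 576) solves the equation, and by the theorem it is the least positive solution.

(x, y) = (28673, 576)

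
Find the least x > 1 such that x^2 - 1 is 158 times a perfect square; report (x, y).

(x, y) = (7743, 616)

First expand sqrt(158) as a continued fraction. With x_i = (sqrt(158) + m_i)/d_i and (m_0, d_0) = (0, 1): a_0 = floor(sqrt(158)) = 12, since 12^2 = 144 <= 158 < 169 = 13^2.
Iterate m_{i+1} = d_i*a_i - m_i, d_{i+1} = (158 - m_{i+1}^2)/d_i, a_{i+1} = floor((a_0 + m_{i+1})/d_{i+1}):
  m_1 = 1*12 - 0 = 12, d_1 = (158 - 12^2)/1 = 14/1 = 14, a_1 = floor((12 + 12)/14) = 1.
  m_2 = 14*1 - 12 = 2, d_2 = (158 - 2^2)/14 = 154/14 = 11, a_2 = floor((12 + 2)/11) = 1.
  m_3 = 11*1 - 2 = 9, d_3 = (158 - 9^2)/11 = 77/11 = 7, a_3 = floor((12 + 9)/7) = 3.
  m_4 = 7*3 - 9 = 12, d_4 = (158 - 12^2)/7 = 14/7 = 2, a_4 = floor((12 + 12)/2) = 12.
  m_5 = 2*12 - 12 = 12, d_5 = (158 - 12^2)/2 = 14/2 = 7, a_5 = floor((12 + 12)/7) = 3.
  m_6 = 7*3 - 12 = 9, d_6 = (158 - 9^2)/7 = 77/7 = 11, a_6 = floor((12 + 9)/11) = 1.
  m_7 = 11*1 - 9 = 2, d_7 = (158 - 2^2)/11 = 154/11 = 14, a_7 = floor((12 + 2)/14) = 1.
  m_8 = 14*1 - 2 = 12, d_8 = (158 - 12^2)/14 = 14/14 = 1, a_8 = floor((12 + 12)/1) = 24.
  m_9 = 1*24 - 12 = 12, d_9 = (158 - 12^2)/1 = 14/1 = 14: (m_9, d_9) = (m_1, d_1) = (12, 14), so from here the quotients repeat a_1, ..., a_8; the period length is 8.
So sqrt(158) = [12; (1, 1, 3, 12, 3, 1, 1, 24)] with period length k = 8.
k is even, so the fundamental solution of x^2 - 158y^2 = 1 is (p_{k-1}, q_{k-1}) = (p_7, q_7); compute convergents through index 7.
Convergents (p_i = a_i*p_{i-1} + p_{i-2}, q_i = a_i*q_{i-1} + q_{i-2} with p_{-2}=0, p_{-1}=1, q_{-2}=1, q_{-1}=0):
  i=0: a_0=12, p_0 = 12*1 + 0 = 12, q_0 = 12*0 + 1 = 1.
  i=1: a_1=1, p_1 = 1*12 + 1 = 13, q_1 = 1*1 + 0 = 1.
  i=2: a_2=1, p_2 = 1*13 + 12 = 25, q_2 = 1*1 + 1 = 2.
  i=3: a_3=3, p_3 = 3*25 + 13 = 88, q_3 = 3*2 + 1 = 7.
  i=4: a_4=12, p_4 = 12*88 + 25 = 1081, q_4 = 12*7 + 2 = 86.
  i=5: a_5=3, p_5 = 3*1081 + 88 = 3331, q_5 = 3*86 + 7 = 265.
  i=6: a_6=1, p_6 = 1*3331 + 1081 = 4412, q_6 = 1*265 + 86 = 351.
  i=7: a_7=1, p_7 = 1*4412 + 3331 = 7743, q_7 = 1*351 + 265 = 616.
Check: 7743^2 - 158*616^2 = 59954049 - 59954048 = 1, so (x, y) = (7743, 616) solves the equation, and by the theorem it is the least positive solution.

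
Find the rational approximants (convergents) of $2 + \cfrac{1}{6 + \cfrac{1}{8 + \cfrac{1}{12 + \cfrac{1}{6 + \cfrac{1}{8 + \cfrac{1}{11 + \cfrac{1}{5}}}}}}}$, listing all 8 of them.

2/1, 13/6, 106/49, 1285/594, 7816/3613, 63813/29498, 709759/328091, 3612608/1669953

Using the convergent recurrence p_i = a_i*p_{i-1} + p_{i-2}, q_i = a_i*q_{i-1} + q_{i-2} with p_{-2}=0, p_{-1}=1, q_{-2}=1, q_{-1}=0:
  i=0: a_0=2, p_0 = 2*1 + 0 = 2, q_0 = 2*0 + 1 = 1.
  i=1: a_1=6, p_1 = 6*2 + 1 = 13, q_1 = 6*1 + 0 = 6.
  i=2: a_2=8, p_2 = 8*13 + 2 = 106, q_2 = 8*6 + 1 = 49.
  i=3: a_3=12, p_3 = 12*106 + 13 = 1285, q_3 = 12*49 + 6 = 594.
  i=4: a_4=6, p_4 = 6*1285 + 106 = 7816, q_4 = 6*594 + 49 = 3613.
  i=5: a_5=8, p_5 = 8*7816 + 1285 = 63813, q_5 = 8*3613 + 594 = 29498.
  i=6: a_6=11, p_6 = 11*63813 + 7816 = 709759, q_6 = 11*29498 + 3613 = 328091.
  i=7: a_7=5, p_7 = 5*709759 + 63813 = 3612608, q_7 = 5*328091 + 29498 = 1669953.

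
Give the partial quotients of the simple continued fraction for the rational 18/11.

Run the Euclidean algorithm on 18 and 11; the successive quotients are the partial quotients a_0, a_1, ... (each step inverts the fractional part left over by the previous one):
  18 = 1*11 + 7, so a_0 = 1.
  11 = 1*7 + 4, so a_1 = 1.
  7 = 1*4 + 3, so a_2 = 1.
  4 = 1*3 + 1, so a_3 = 1.
  3 = 3*1 + 0, so a_4 = 3.
The remainder reaches 0 after 5 divisions, so the expansion has 5 partial quotients, read off in order.

[1; 1, 1, 1, 3]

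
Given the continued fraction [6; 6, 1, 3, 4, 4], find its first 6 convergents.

Using the convergent recurrence p_i = a_i*p_{i-1} + p_{i-2}, q_i = a_i*q_{i-1} + q_{i-2} with p_{-2}=0, p_{-1}=1, q_{-2}=1, q_{-1}=0:
  i=0: a_0=6, p_0 = 6*1 + 0 = 6, q_0 = 6*0 + 1 = 1.
  i=1: a_1=6, p_1 = 6*6 + 1 = 37, q_1 = 6*1 + 0 = 6.
  i=2: a_2=1, p_2 = 1*37 + 6 = 43, q_2 = 1*6 + 1 = 7.
  i=3: a_3=3, p_3 = 3*43 + 37 = 166, q_3 = 3*7 + 6 = 27.
  i=4: a_4=4, p_4 = 4*166 + 43 = 707, q_4 = 4*27 + 7 = 115.
  i=5: a_5=4, p_5 = 4*707 + 166 = 2994, q_5 = 4*115 + 27 = 487.

6/1, 37/6, 43/7, 166/27, 707/115, 2994/487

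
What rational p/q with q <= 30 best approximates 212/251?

Expand x = 212/251 as a continued fraction with the Euclidean algorithm:
  212 = 0*251 + 212, so a_0 = 0.
  251 = 1*212 + 39, so a_1 = 1.
  212 = 5*39 + 17, so a_2 = 5.
  39 = 2*17 + 5, so a_3 = 2.
  17 = 3*5 + 2, so a_4 = 3.
  5 = 2*2 + 1, so a_5 = 2.
  2 = 2*1 + 0, so a_6 = 2.
so x = [0; 1, 5, 2, 3, 2, 2].
Convergents (p_i = a_i*p_{i-1} + p_{i-2}, q_i = a_i*q_{i-1} + q_{i-2} with p_{-2}=0, p_{-1}=1, q_{-2}=1, q_{-1}=0), until the denominator exceeds 30:
  i=0: a_0=0, p_0 = 0*1 + 0 = 0, q_0 = 0*0 + 1 = 1.
  i=1: a_1=1, p_1 = 1*0 + 1 = 1, q_1 = 1*1 + 0 = 1.
  i=2: a_2=5, p_2 = 5*1 + 0 = 5, q_2 = 5*1 + 1 = 6.
  i=3: a_3=2, p_3 = 2*5 + 1 = 11, q_3 = 2*6 + 1 = 13.
  i=4: a_4=3, p_4 = 3*11 + 5 = 38, q_4 = 3*13 + 6 = 45.
q_4 = 45 > 30, so the last convergent with denominator <= 30 is p_3/q_3 = 11/13.
The closest fraction with denominator <= 30 is either p_3/q_3 or the intermediate fraction (k*p_3 + p_2)/(k*q_3 + q_2) with the largest k >= 1 whose denominator stays <= 30; these approach x as k grows, and every other convergent or intermediate fraction in range is farther away.
Largest k: floor((30 - q_2)/q_3) = floor((30 - 6)/13) = 1.
That gives (1*11 + 5)/(1*13 + 6) = 16/19.
Compare the errors: |x - 11/13| = |212*13 - 11*251|/(251*13) = 5/3263, and |x - 16/19| = |212*19 - 16*251|/(251*19) = 12/4769.
Cross-multiplying, 5*4769 = 23845 < 39156 = 12*3263, so 5/3263 is smaller: the convergent 11/13 is closer to x than 16/19.

11/13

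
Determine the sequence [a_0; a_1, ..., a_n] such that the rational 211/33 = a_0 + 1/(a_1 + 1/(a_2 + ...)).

Run the Euclidean algorithm on 211 and 33; the successive quotients are the partial quotients a_0, a_1, ... (each step inverts the fractional part left over by the previous one):
  211 = 6*33 + 13, so a_0 = 6.
  33 = 2*13 + 7, so a_1 = 2.
  13 = 1*7 + 6, so a_2 = 1.
  7 = 1*6 + 1, so a_3 = 1.
  6 = 6*1 + 0, so a_4 = 6.
The remainder reaches 0 after 5 divisions, so the expansion has 5 partial quotients, read off in order.

[6; 2, 1, 1, 6]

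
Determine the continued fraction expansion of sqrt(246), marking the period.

Write x_i = (sqrt(246) + m_i)/d_i with (m_0, d_0) = (0, 1). a_0 = floor(sqrt(246)) = 15, since 15^2 = 225 <= 246 < 256 = 16^2.
Iterate m_{i+1} = d_i*a_i - m_i, d_{i+1} = (246 - m_{i+1}^2)/d_i, a_{i+1} = floor((a_0 + m_{i+1})/d_{i+1}):
  m_1 = 1*15 - 0 = 15, d_1 = (246 - 15^2)/1 = 21/1 = 21, a_1 = floor((15 + 15)/21) = 1.
  m_2 = 21*1 - 15 = 6, d_2 = (246 - 6^2)/21 = 210/21 = 10, a_2 = floor((15 + 6)/10) = 2.
  m_3 = 10*2 - 6 = 14, d_3 = (246 - 14^2)/10 = 50/10 = 5, a_3 = floor((15 + 14)/5) = 5.
  m_4 = 5*5 - 14 = 11, d_4 = (246 - 11^2)/5 = 125/5 = 25, a_4 = floor((15 + 11)/25) = 1.
  m_5 = 25*1 - 11 = 14, d_5 = (246 - 14^2)/25 = 50/25 = 2, a_5 = floor((15 + 14)/2) = 14.
  m_6 = 2*14 - 14 = 14, d_6 = (246 - 14^2)/2 = 50/2 = 25, a_6 = floor((15 + 14)/25) = 1.
  m_7 = 25*1 - 14 = 11, d_7 = (246 - 11^2)/25 = 125/25 = 5, a_7 = floor((15 + 11)/5) = 5.
  m_8 = 5*5 - 11 = 14, d_8 = (246 - 14^2)/5 = 50/5 = 10, a_8 = floor((15 + 14)/10) = 2.
  m_9 = 10*2 - 14 = 6, d_9 = (246 - 6^2)/10 = 210/10 = 21, a_9 = floor((15 + 6)/21) = 1.
  m_10 = 21*1 - 6 = 15, d_10 = (246 - 15^2)/21 = 21/21 = 1, a_10 = floor((15 + 15)/1) = 30.
  m_11 = 1*30 - 15 = 15, d_11 = (246 - 15^2)/1 = 21/1 = 21: (m_11, d_11) = (m_1, d_1) = (15, 21), so from here the quotients repeat a_1, ..., a_10; the period length is 10.
Hence the expansion of sqrt(246) is a_0 = 15 followed by the repeating block 1, 2, 5, 1, 14, 1, 5, 2, 1, 30 (period 10).

[15; (1, 2, 5, 1, 14, 1, 5, 2, 1, 30)]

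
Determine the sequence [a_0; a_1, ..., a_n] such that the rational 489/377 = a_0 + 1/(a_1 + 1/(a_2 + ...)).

[1; 3, 2, 1, 2, 1, 2, 1, 2]

Run the Euclidean algorithm on 489 and 377; the successive quotients are the partial quotients a_0, a_1, ... (each step inverts the fractional part left over by the previous one):
  489 = 1*377 + 112, so a_0 = 1.
  377 = 3*112 + 41, so a_1 = 3.
  112 = 2*41 + 30, so a_2 = 2.
  41 = 1*30 + 11, so a_3 = 1.
  30 = 2*11 + 8, so a_4 = 2.
  11 = 1*8 + 3, so a_5 = 1.
  8 = 2*3 + 2, so a_6 = 2.
  3 = 1*2 + 1, so a_7 = 1.
  2 = 2*1 + 0, so a_8 = 2.
The remainder reaches 0 after 9 divisions, so the expansion has 9 partial quotients, read off in order.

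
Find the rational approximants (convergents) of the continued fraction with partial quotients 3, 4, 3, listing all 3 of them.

Using the convergent recurrence p_i = a_i*p_{i-1} + p_{i-2}, q_i = a_i*q_{i-1} + q_{i-2} with p_{-2}=0, p_{-1}=1, q_{-2}=1, q_{-1}=0:
  i=0: a_0=3, p_0 = 3*1 + 0 = 3, q_0 = 3*0 + 1 = 1.
  i=1: a_1=4, p_1 = 4*3 + 1 = 13, q_1 = 4*1 + 0 = 4.
  i=2: a_2=3, p_2 = 3*13 + 3 = 42, q_2 = 3*4 + 1 = 13.

3/1, 13/4, 42/13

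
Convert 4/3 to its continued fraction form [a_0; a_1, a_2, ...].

[1; 3]

Run the Euclidean algorithm on 4 and 3; the successive quotients are the partial quotients a_0, a_1, ... (each step inverts the fractional part left over by the previous one):
  4 = 1*3 + 1, so a_0 = 1.
  3 = 3*1 + 0, so a_1 = 3.
The remainder reaches 0 after 2 divisions, so the expansion has 2 partial quotients, read off in order.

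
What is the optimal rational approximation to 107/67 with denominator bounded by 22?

Expand x = 107/67 as a continued fraction with the Euclidean algorithm:
  107 = 1*67 + 40, so a_0 = 1.
  67 = 1*40 + 27, so a_1 = 1.
  40 = 1*27 + 13, so a_2 = 1.
  27 = 2*13 + 1, so a_3 = 2.
  13 = 13*1 + 0, so a_4 = 13.
so x = [1; 1, 1, 2, 13].
Convergents (p_i = a_i*p_{i-1} + p_{i-2}, q_i = a_i*q_{i-1} + q_{i-2} with p_{-2}=0, p_{-1}=1, q_{-2}=1, q_{-1}=0), until the denominator exceeds 22:
  i=0: a_0=1, p_0 = 1*1 + 0 = 1, q_0 = 1*0 + 1 = 1.
  i=1: a_1=1, p_1 = 1*1 + 1 = 2, q_1 = 1*1 + 0 = 1.
  i=2: a_2=1, p_2 = 1*2 + 1 = 3, q_2 = 1*1 + 1 = 2.
  i=3: a_3=2, p_3 = 2*3 + 2 = 8, q_3 = 2*2 + 1 = 5.
  i=4: a_4=13, p_4 = 13*8 + 3 = 107, q_4 = 13*5 + 2 = 67.
q_4 = 67 > 22, so the last convergent with denominator <= 22 is p_3/q_3 = 8/5.
The closest fraction with denominator <= 22 is either p_3/q_3 or the intermediate fraction (k*p_3 + p_2)/(k*q_3 + q_2) with the largest k >= 1 whose denominator stays <= 22; these approach x as k grows, and every other convergent or intermediate fraction in range is farther away.
Largest k: floor((22 - q_2)/q_3) = floor((22 - 2)/5) = 4.
That gives (4*8 + 3)/(4*5 + 2) = 35/22.
Compare the errors: |x - 8/5| = |107*5 - 8*67|/(67*5) = 1/335, and |x - 35/22| = |107*22 - 35*67|/(67*22) = 9/1474.
Cross-multiplying, 1*1474 = 1474 < 3015 = 9*335, so 1/335 is smaller: the convergent 8/5 is closer to x than 35/22.

8/5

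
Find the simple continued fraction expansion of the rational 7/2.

[3; 2]

Run the Euclidean algorithm on 7 and 2; the successive quotients are the partial quotients a_0, a_1, ... (each step inverts the fractional part left over by the previous one):
  7 = 3*2 + 1, so a_0 = 3.
  2 = 2*1 + 0, so a_1 = 2.
The remainder reaches 0 after 2 divisions, so the expansion has 2 partial quotients, read off in order.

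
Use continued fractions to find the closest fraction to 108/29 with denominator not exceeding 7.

26/7

Expand x = 108/29 as a continued fraction with the Euclidean algorithm:
  108 = 3*29 + 21, so a_0 = 3.
  29 = 1*21 + 8, so a_1 = 1.
  21 = 2*8 + 5, so a_2 = 2.
  8 = 1*5 + 3, so a_3 = 1.
  5 = 1*3 + 2, so a_4 = 1.
  3 = 1*2 + 1, so a_5 = 1.
  2 = 2*1 + 0, so a_6 = 2.
so x = [3; 1, 2, 1, 1, 1, 2].
Convergents (p_i = a_i*p_{i-1} + p_{i-2}, q_i = a_i*q_{i-1} + q_{i-2} with p_{-2}=0, p_{-1}=1, q_{-2}=1, q_{-1}=0), until the denominator exceeds 7:
  i=0: a_0=3, p_0 = 3*1 + 0 = 3, q_0 = 3*0 + 1 = 1.
  i=1: a_1=1, p_1 = 1*3 + 1 = 4, q_1 = 1*1 + 0 = 1.
  i=2: a_2=2, p_2 = 2*4 + 3 = 11, q_2 = 2*1 + 1 = 3.
  i=3: a_3=1, p_3 = 1*11 + 4 = 15, q_3 = 1*3 + 1 = 4.
  i=4: a_4=1, p_4 = 1*15 + 11 = 26, q_4 = 1*4 + 3 = 7.
  i=5: a_5=1, p_5 = 1*26 + 15 = 41, q_5 = 1*7 + 4 = 11.
q_5 = 11 > 7, so the last convergent with denominator <= 7 is p_4/q_4 = 26/7.
The closest fraction with denominator <= 7 is either p_4/q_4 or the intermediate fraction (k*p_4 + p_3)/(k*q_4 + q_3) with the largest k >= 1 whose denominator stays <= 7; these approach x as k grows, and every other convergent or intermediate fraction in range is farther away.
Largest k: floor((7 - q_3)/q_4) = floor((7 - 4)/7) = 0.
Since k = 0, no intermediate fraction beyond p_4/q_4 has denominator <= 7, so the convergent 26/7 is the closest (its error is |108*7 - 26*29|/(29*7) = 2/203).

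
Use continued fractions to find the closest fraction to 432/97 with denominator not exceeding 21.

Expand x = 432/97 as a continued fraction with the Euclidean algorithm:
  432 = 4*97 + 44, so a_0 = 4.
  97 = 2*44 + 9, so a_1 = 2.
  44 = 4*9 + 8, so a_2 = 4.
  9 = 1*8 + 1, so a_3 = 1.
  8 = 8*1 + 0, so a_4 = 8.
so x = [4; 2, 4, 1, 8].
Convergents (p_i = a_i*p_{i-1} + p_{i-2}, q_i = a_i*q_{i-1} + q_{i-2} with p_{-2}=0, p_{-1}=1, q_{-2}=1, q_{-1}=0), until the denominator exceeds 21:
  i=0: a_0=4, p_0 = 4*1 + 0 = 4, q_0 = 4*0 + 1 = 1.
  i=1: a_1=2, p_1 = 2*4 + 1 = 9, q_1 = 2*1 + 0 = 2.
  i=2: a_2=4, p_2 = 4*9 + 4 = 40, q_2 = 4*2 + 1 = 9.
  i=3: a_3=1, p_3 = 1*40 + 9 = 49, q_3 = 1*9 + 2 = 11.
  i=4: a_4=8, p_4 = 8*49 + 40 = 432, q_4 = 8*11 + 9 = 97.
q_4 = 97 > 21, so the last convergent with denominator <= 21 is p_3/q_3 = 49/11.
The closest fraction with denominator <= 21 is either p_3/q_3 or the intermediate fraction (k*p_3 + p_2)/(k*q_3 + q_2) with the largest k >= 1 whose denominator stays <= 21; these approach x as k grows, and every other convergent or intermediate fraction in range is farther away.
Largest k: floor((21 - q_2)/q_3) = floor((21 - 9)/11) = 1.
That gives (1*49 + 40)/(1*11 + 9) = 89/20.
Compare the errors: |x - 49/11| = |432*11 - 49*97|/(97*11) = 1/1067, and |x - 89/20| = |432*20 - 89*97|/(97*20) = 7/1940.
Cross-multiplying, 1*1940 = 1940 < 7469 = 7*1067, so 1/1067 is smaller: the convergent 49/11 is closer to x than 89/20.

49/11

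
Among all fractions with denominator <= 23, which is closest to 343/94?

73/20

Expand x = 343/94 as a continued fraction with the Euclidean algorithm:
  343 = 3*94 + 61, so a_0 = 3.
  94 = 1*61 + 33, so a_1 = 1.
  61 = 1*33 + 28, so a_2 = 1.
  33 = 1*28 + 5, so a_3 = 1.
  28 = 5*5 + 3, so a_4 = 5.
  5 = 1*3 + 2, so a_5 = 1.
  3 = 1*2 + 1, so a_6 = 1.
  2 = 2*1 + 0, so a_7 = 2.
so x = [3; 1, 1, 1, 5, 1, 1, 2].
Convergents (p_i = a_i*p_{i-1} + p_{i-2}, q_i = a_i*q_{i-1} + q_{i-2} with p_{-2}=0, p_{-1}=1, q_{-2}=1, q_{-1}=0), until the denominator exceeds 23:
  i=0: a_0=3, p_0 = 3*1 + 0 = 3, q_0 = 3*0 + 1 = 1.
  i=1: a_1=1, p_1 = 1*3 + 1 = 4, q_1 = 1*1 + 0 = 1.
  i=2: a_2=1, p_2 = 1*4 + 3 = 7, q_2 = 1*1 + 1 = 2.
  i=3: a_3=1, p_3 = 1*7 + 4 = 11, q_3 = 1*2 + 1 = 3.
  i=4: a_4=5, p_4 = 5*11 + 7 = 62, q_4 = 5*3 + 2 = 17.
  i=5: a_5=1, p_5 = 1*62 + 11 = 73, q_5 = 1*17 + 3 = 20.
  i=6: a_6=1, p_6 = 1*73 + 62 = 135, q_6 = 1*20 + 17 = 37.
q_6 = 37 > 23, so the last convergent with denominator <= 23 is p_5/q_5 = 73/20.
The closest fraction with denominator <= 23 is either p_5/q_5 or the intermediate fraction (k*p_5 + p_4)/(k*q_5 + q_4) with the largest k >= 1 whose denominator stays <= 23; these approach x as k grows, and every other convergent or intermediate fraction in range is farther away.
Largest k: floor((23 - q_4)/q_5) = floor((23 - 17)/20) = 0.
Since k = 0, no intermediate fraction beyond p_5/q_5 has denominator <= 23, so the convergent 73/20 is the closest (its error is |343*20 - 73*94|/(94*20) = 2/1880).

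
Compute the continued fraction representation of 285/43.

Run the Euclidean algorithm on 285 and 43; the successive quotients are the partial quotients a_0, a_1, ... (each step inverts the fractional part left over by the previous one):
  285 = 6*43 + 27, so a_0 = 6.
  43 = 1*27 + 16, so a_1 = 1.
  27 = 1*16 + 11, so a_2 = 1.
  16 = 1*11 + 5, so a_3 = 1.
  11 = 2*5 + 1, so a_4 = 2.
  5 = 5*1 + 0, so a_5 = 5.
The remainder reaches 0 after 6 divisions, so the expansion has 6 partial quotients, read off in order.

[6; 1, 1, 1, 2, 5]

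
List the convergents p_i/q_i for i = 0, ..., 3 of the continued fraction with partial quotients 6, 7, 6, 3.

6/1, 43/7, 264/43, 835/136

Using the convergent recurrence p_i = a_i*p_{i-1} + p_{i-2}, q_i = a_i*q_{i-1} + q_{i-2} with p_{-2}=0, p_{-1}=1, q_{-2}=1, q_{-1}=0:
  i=0: a_0=6, p_0 = 6*1 + 0 = 6, q_0 = 6*0 + 1 = 1.
  i=1: a_1=7, p_1 = 7*6 + 1 = 43, q_1 = 7*1 + 0 = 7.
  i=2: a_2=6, p_2 = 6*43 + 6 = 264, q_2 = 6*7 + 1 = 43.
  i=3: a_3=3, p_3 = 3*264 + 43 = 835, q_3 = 3*43 + 7 = 136.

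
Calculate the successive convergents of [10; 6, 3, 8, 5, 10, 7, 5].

Using the convergent recurrence p_i = a_i*p_{i-1} + p_{i-2}, q_i = a_i*q_{i-1} + q_{i-2} with p_{-2}=0, p_{-1}=1, q_{-2}=1, q_{-1}=0:
  i=0: a_0=10, p_0 = 10*1 + 0 = 10, q_0 = 10*0 + 1 = 1.
  i=1: a_1=6, p_1 = 6*10 + 1 = 61, q_1 = 6*1 + 0 = 6.
  i=2: a_2=3, p_2 = 3*61 + 10 = 193, q_2 = 3*6 + 1 = 19.
  i=3: a_3=8, p_3 = 8*193 + 61 = 1605, q_3 = 8*19 + 6 = 158.
  i=4: a_4=5, p_4 = 5*1605 + 193 = 8218, q_4 = 5*158 + 19 = 809.
  i=5: a_5=10, p_5 = 10*8218 + 1605 = 83785, q_5 = 10*809 + 158 = 8248.
  i=6: a_6=7, p_6 = 7*83785 + 8218 = 594713, q_6 = 7*8248 + 809 = 58545.
  i=7: a_7=5, p_7 = 5*594713 + 83785 = 3057350, q_7 = 5*58545 + 8248 = 300973.

10/1, 61/6, 193/19, 1605/158, 8218/809, 83785/8248, 594713/58545, 3057350/300973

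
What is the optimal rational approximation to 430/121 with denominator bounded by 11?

Expand x = 430/121 as a continued fraction with the Euclidean algorithm:
  430 = 3*121 + 67, so a_0 = 3.
  121 = 1*67 + 54, so a_1 = 1.
  67 = 1*54 + 13, so a_2 = 1.
  54 = 4*13 + 2, so a_3 = 4.
  13 = 6*2 + 1, so a_4 = 6.
  2 = 2*1 + 0, so a_5 = 2.
so x = [3; 1, 1, 4, 6, 2].
Convergents (p_i = a_i*p_{i-1} + p_{i-2}, q_i = a_i*q_{i-1} + q_{i-2} with p_{-2}=0, p_{-1}=1, q_{-2}=1, q_{-1}=0), until the denominator exceeds 11:
  i=0: a_0=3, p_0 = 3*1 + 0 = 3, q_0 = 3*0 + 1 = 1.
  i=1: a_1=1, p_1 = 1*3 + 1 = 4, q_1 = 1*1 + 0 = 1.
  i=2: a_2=1, p_2 = 1*4 + 3 = 7, q_2 = 1*1 + 1 = 2.
  i=3: a_3=4, p_3 = 4*7 + 4 = 32, q_3 = 4*2 + 1 = 9.
  i=4: a_4=6, p_4 = 6*32 + 7 = 199, q_4 = 6*9 + 2 = 56.
q_4 = 56 > 11, so the last convergent with denominator <= 11 is p_3/q_3 = 32/9.
The closest fraction with denominator <= 11 is either p_3/q_3 or the intermediate fraction (k*p_3 + p_2)/(k*q_3 + q_2) with the largest k >= 1 whose denominator stays <= 11; these approach x as k grows, and every other convergent or intermediate fraction in range is farther away.
Largest k: floor((11 - q_2)/q_3) = floor((11 - 2)/9) = 1.
That gives (1*32 + 7)/(1*9 + 2) = 39/11.
Compare the errors: |x - 32/9| = |430*9 - 32*121|/(121*9) = 2/1089, and |x - 39/11| = |430*11 - 39*121|/(121*11) = 11/1331.
Cross-multiplying, 2*1331 = 2662 < 11979 = 11*1089, so 2/1089 is smaller: the convergent 32/9 is closer to x than 39/11.

32/9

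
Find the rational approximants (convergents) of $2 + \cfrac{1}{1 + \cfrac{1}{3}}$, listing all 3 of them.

Using the convergent recurrence p_i = a_i*p_{i-1} + p_{i-2}, q_i = a_i*q_{i-1} + q_{i-2} with p_{-2}=0, p_{-1}=1, q_{-2}=1, q_{-1}=0:
  i=0: a_0=2, p_0 = 2*1 + 0 = 2, q_0 = 2*0 + 1 = 1.
  i=1: a_1=1, p_1 = 1*2 + 1 = 3, q_1 = 1*1 + 0 = 1.
  i=2: a_2=3, p_2 = 3*3 + 2 = 11, q_2 = 3*1 + 1 = 4.

2/1, 3/1, 11/4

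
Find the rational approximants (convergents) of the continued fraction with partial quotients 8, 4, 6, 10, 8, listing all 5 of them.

Using the convergent recurrence p_i = a_i*p_{i-1} + p_{i-2}, q_i = a_i*q_{i-1} + q_{i-2} with p_{-2}=0, p_{-1}=1, q_{-2}=1, q_{-1}=0:
  i=0: a_0=8, p_0 = 8*1 + 0 = 8, q_0 = 8*0 + 1 = 1.
  i=1: a_1=4, p_1 = 4*8 + 1 = 33, q_1 = 4*1 + 0 = 4.
  i=2: a_2=6, p_2 = 6*33 + 8 = 206, q_2 = 6*4 + 1 = 25.
  i=3: a_3=10, p_3 = 10*206 + 33 = 2093, q_3 = 10*25 + 4 = 254.
  i=4: a_4=8, p_4 = 8*2093 + 206 = 16950, q_4 = 8*254 + 25 = 2057.

8/1, 33/4, 206/25, 2093/254, 16950/2057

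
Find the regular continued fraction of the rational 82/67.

Run the Euclidean algorithm on 82 and 67; the successive quotients are the partial quotients a_0, a_1, ... (each step inverts the fractional part left over by the previous one):
  82 = 1*67 + 15, so a_0 = 1.
  67 = 4*15 + 7, so a_1 = 4.
  15 = 2*7 + 1, so a_2 = 2.
  7 = 7*1 + 0, so a_3 = 7.
The remainder reaches 0 after 4 divisions, so the expansion has 4 partial quotients, read off in order.

[1; 4, 2, 7]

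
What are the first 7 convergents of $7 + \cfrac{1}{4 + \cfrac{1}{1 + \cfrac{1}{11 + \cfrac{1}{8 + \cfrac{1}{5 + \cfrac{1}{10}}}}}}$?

Using the convergent recurrence p_i = a_i*p_{i-1} + p_{i-2}, q_i = a_i*q_{i-1} + q_{i-2} with p_{-2}=0, p_{-1}=1, q_{-2}=1, q_{-1}=0:
  i=0: a_0=7, p_0 = 7*1 + 0 = 7, q_0 = 7*0 + 1 = 1.
  i=1: a_1=4, p_1 = 4*7 + 1 = 29, q_1 = 4*1 + 0 = 4.
  i=2: a_2=1, p_2 = 1*29 + 7 = 36, q_2 = 1*4 + 1 = 5.
  i=3: a_3=11, p_3 = 11*36 + 29 = 425, q_3 = 11*5 + 4 = 59.
  i=4: a_4=8, p_4 = 8*425 + 36 = 3436, q_4 = 8*59 + 5 = 477.
  i=5: a_5=5, p_5 = 5*3436 + 425 = 17605, q_5 = 5*477 + 59 = 2444.
  i=6: a_6=10, p_6 = 10*17605 + 3436 = 179486, q_6 = 10*2444 + 477 = 24917.

7/1, 29/4, 36/5, 425/59, 3436/477, 17605/2444, 179486/24917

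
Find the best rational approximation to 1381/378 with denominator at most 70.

179/49

Expand x = 1381/378 as a continued fraction with the Euclidean algorithm:
  1381 = 3*378 + 247, so a_0 = 3.
  378 = 1*247 + 131, so a_1 = 1.
  247 = 1*131 + 116, so a_2 = 1.
  131 = 1*116 + 15, so a_3 = 1.
  116 = 7*15 + 11, so a_4 = 7.
  15 = 1*11 + 4, so a_5 = 1.
  11 = 2*4 + 3, so a_6 = 2.
  4 = 1*3 + 1, so a_7 = 1.
  3 = 3*1 + 0, so a_8 = 3.
so x = [3; 1, 1, 1, 7, 1, 2, 1, 3].
Convergents (p_i = a_i*p_{i-1} + p_{i-2}, q_i = a_i*q_{i-1} + q_{i-2} with p_{-2}=0, p_{-1}=1, q_{-2}=1, q_{-1}=0), until the denominator exceeds 70:
  i=0: a_0=3, p_0 = 3*1 + 0 = 3, q_0 = 3*0 + 1 = 1.
  i=1: a_1=1, p_1 = 1*3 + 1 = 4, q_1 = 1*1 + 0 = 1.
  i=2: a_2=1, p_2 = 1*4 + 3 = 7, q_2 = 1*1 + 1 = 2.
  i=3: a_3=1, p_3 = 1*7 + 4 = 11, q_3 = 1*2 + 1 = 3.
  i=4: a_4=7, p_4 = 7*11 + 7 = 84, q_4 = 7*3 + 2 = 23.
  i=5: a_5=1, p_5 = 1*84 + 11 = 95, q_5 = 1*23 + 3 = 26.
  i=6: a_6=2, p_6 = 2*95 + 84 = 274, q_6 = 2*26 + 23 = 75.
q_6 = 75 > 70, so the last convergent with denominator <= 70 is p_5/q_5 = 95/26.
The closest fraction with denominator <= 70 is either p_5/q_5 or the intermediate fraction (k*p_5 + p_4)/(k*q_5 + q_4) with the largest k >= 1 whose denominator stays <= 70; these approach x as k grows, and every other convergent or intermediate fraction in range is farther away.
Largest k: floor((70 - q_4)/q_5) = floor((70 - 23)/26) = 1.
That gives (1*95 + 84)/(1*26 + 23) = 179/49.
Compare the errors: |x - 95/26| = |1381*26 - 95*378|/(378*26) = 4/9828, and |x - 179/49| = |1381*49 - 179*378|/(378*49) = 7/18522.
Cross-multiplying, 7*9828 = 68796 < 74088 = 4*18522, so 7/18522 is smaller: the intermediate fraction 179/49 is closer to x than 95/26.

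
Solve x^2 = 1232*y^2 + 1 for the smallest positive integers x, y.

(x, y) = (351, 10)

First expand sqrt(1232) as a continued fraction. With x_i = (sqrt(1232) + m_i)/d_i and (m_0, d_0) = (0, 1): a_0 = floor(sqrt(1232)) = 35, since 35^2 = 1225 <= 1232 < 1296 = 36^2.
Iterate m_{i+1} = d_i*a_i - m_i, d_{i+1} = (1232 - m_{i+1}^2)/d_i, a_{i+1} = floor((a_0 + m_{i+1})/d_{i+1}):
  m_1 = 1*35 - 0 = 35, d_1 = (1232 - 35^2)/1 = 7/1 = 7, a_1 = floor((35 + 35)/7) = 10.
  m_2 = 7*10 - 35 = 35, d_2 = (1232 - 35^2)/7 = 7/7 = 1, a_2 = floor((35 + 35)/1) = 70.
  m_3 = 1*70 - 35 = 35, d_3 = (1232 - 35^2)/1 = 7/1 = 7: (m_3, d_3) = (m_1, d_1) = (35, 7), so from here the quotients repeat a_1, a_2; the period length is 2.
So sqrt(1232) = [35; (10, 70)] with period length k = 2.
k is even, so the fundamental solution of x^2 - 1232y^2 = 1 is (p_{k-1}, q_{k-1}) = (p_1, q_1); compute convergents through index 1.
Convergents (p_i = a_i*p_{i-1} + p_{i-2}, q_i = a_i*q_{i-1} + q_{i-2} with p_{-2}=0, p_{-1}=1, q_{-2}=1, q_{-1}=0):
  i=0: a_0=35, p_0 = 35*1 + 0 = 35, q_0 = 35*0 + 1 = 1.
  i=1: a_1=10, p_1 = 10*35 + 1 = 351, q_1 = 10*1 + 0 = 10.
Check: 351^2 - 1232*10^2 = 123201 - 123200 = 1, so (x, y) = (351, 10) solves the equation, and by the theorem it is the least positive solution.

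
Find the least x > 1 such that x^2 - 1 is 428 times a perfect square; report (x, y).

(x, y) = (1850887, 89466)

First expand sqrt(428) as a continued fraction. With x_i = (sqrt(428) + m_i)/d_i and (m_0, d_0) = (0, 1): a_0 = floor(sqrt(428)) = 20, since 20^2 = 400 <= 428 < 441 = 21^2.
Iterate m_{i+1} = d_i*a_i - m_i, d_{i+1} = (428 - m_{i+1}^2)/d_i, a_{i+1} = floor((a_0 + m_{i+1})/d_{i+1}):
  m_1 = 1*20 - 0 = 20, d_1 = (428 - 20^2)/1 = 28/1 = 28, a_1 = floor((20 + 20)/28) = 1.
  m_2 = 28*1 - 20 = 8, d_2 = (428 - 8^2)/28 = 364/28 = 13, a_2 = floor((20 + 8)/13) = 2.
  m_3 = 13*2 - 8 = 18, d_3 = (428 - 18^2)/13 = 104/13 = 8, a_3 = floor((20 + 18)/8) = 4.
  m_4 = 8*4 - 18 = 14, d_4 = (428 - 14^2)/8 = 232/8 = 29, a_4 = floor((20 + 14)/29) = 1.
  m_5 = 29*1 - 14 = 15, d_5 = (428 - 15^2)/29 = 203/29 = 7, a_5 = floor((20 + 15)/7) = 5.
  m_6 = 7*5 - 15 = 20, d_6 = (428 - 20^2)/7 = 28/7 = 4, a_6 = floor((20 + 20)/4) = 10.
  m_7 = 4*10 - 20 = 20, d_7 = (428 - 20^2)/4 = 28/4 = 7, a_7 = floor((20 + 20)/7) = 5.
  m_8 = 7*5 - 20 = 15, d_8 = (428 - 15^2)/7 = 203/7 = 29, a_8 = floor((20 + 15)/29) = 1.
  m_9 = 29*1 - 15 = 14, d_9 = (428 - 14^2)/29 = 232/29 = 8, a_9 = floor((20 + 14)/8) = 4.
  m_10 = 8*4 - 14 = 18, d_10 = (428 - 18^2)/8 = 104/8 = 13, a_10 = floor((20 + 18)/13) = 2.
  m_11 = 13*2 - 18 = 8, d_11 = (428 - 8^2)/13 = 364/13 = 28, a_11 = floor((20 + 8)/28) = 1.
  m_12 = 28*1 - 8 = 20, d_12 = (428 - 20^2)/28 = 28/28 = 1, a_12 = floor((20 + 20)/1) = 40.
  m_13 = 1*40 - 20 = 20, d_13 = (428 - 20^2)/1 = 28/1 = 28: (m_13, d_13) = (m_1, d_1) = (20, 28), so from here the quotients repeat a_1, ..., a_12; the period length is 12.
So sqrt(428) = [20; (1, 2, 4, 1, 5, 10, 5, 1, 4, 2, 1, 40)] with period length k = 12.
k is even, so the fundamental solution of x^2 - 428y^2 = 1 is (p_{k-1}, q_{k-1}) = (p_11, q_11); compute convergents through index 11.
Convergents (p_i = a_i*p_{i-1} + p_{i-2}, q_i = a_i*q_{i-1} + q_{i-2} with p_{-2}=0, p_{-1}=1, q_{-2}=1, q_{-1}=0):
  i=0: a_0=20, p_0 = 20*1 + 0 = 20, q_0 = 20*0 + 1 = 1.
  i=1: a_1=1, p_1 = 1*20 + 1 = 21, q_1 = 1*1 + 0 = 1.
  i=2: a_2=2, p_2 = 2*21 + 20 = 62, q_2 = 2*1 + 1 = 3.
  i=3: a_3=4, p_3 = 4*62 + 21 = 269, q_3 = 4*3 + 1 = 13.
  i=4: a_4=1, p_4 = 1*269 + 62 = 331, q_4 = 1*13 + 3 = 16.
  i=5: a_5=5, p_5 = 5*331 + 269 = 1924, q_5 = 5*16 + 13 = 93.
  i=6: a_6=10, p_6 = 10*1924 + 331 = 19571, q_6 = 10*93 + 16 = 946.
  i=7: a_7=5, p_7 = 5*19571 + 1924 = 99779, q_7 = 5*946 + 93 = 4823.
  i=8: a_8=1, p_8 = 1*99779 + 19571 = 119350, q_8 = 1*4823 + 946 = 5769.
  i=9: a_9=4, p_9 = 4*119350 + 99779 = 577179, q_9 = 4*5769 + 4823 = 27899.
  i=10: a_10=2, p_10 = 2*577179 + 119350 = 1273708, q_10 = 2*27899 + 5769 = 61567.
  i=11: a_11=1, p_11 = 1*1273708 + 577179 = 1850887, q_11 = 1*61567 + 27899 = 89466.
Check: 1850887^2 - 428*89466^2 = 3425782686769 - 3425782686768 = 1, so (x, y) = (1850887, 89466) solves the equation, and by the theorem it is the least positive solution.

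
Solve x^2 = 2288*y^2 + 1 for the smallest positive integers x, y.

(x, y) = (287, 6)

First expand sqrt(2288) as a continued fraction. With x_i = (sqrt(2288) + m_i)/d_i and (m_0, d_0) = (0, 1): a_0 = floor(sqrt(2288)) = 47, since 47^2 = 2209 <= 2288 < 2304 = 48^2.
Iterate m_{i+1} = d_i*a_i - m_i, d_{i+1} = (2288 - m_{i+1}^2)/d_i, a_{i+1} = floor((a_0 + m_{i+1})/d_{i+1}):
  m_1 = 1*47 - 0 = 47, d_1 = (2288 - 47^2)/1 = 79/1 = 79, a_1 = floor((47 + 47)/79) = 1.
  m_2 = 79*1 - 47 = 32, d_2 = (2288 - 32^2)/79 = 1264/79 = 16, a_2 = floor((47 + 32)/16) = 4.
  m_3 = 16*4 - 32 = 32, d_3 = (2288 - 32^2)/16 = 1264/16 = 79, a_3 = floor((47 + 32)/79) = 1.
  m_4 = 79*1 - 32 = 47, d_4 = (2288 - 47^2)/79 = 79/79 = 1, a_4 = floor((47 + 47)/1) = 94.
  m_5 = 1*94 - 47 = 47, d_5 = (2288 - 47^2)/1 = 79/1 = 79: (m_5, d_5) = (m_1, d_1) = (47, 79), so from here the quotients repeat a_1, ..., a_4; the period length is 4.
So sqrt(2288) = [47; (1, 4, 1, 94)] with period length k = 4.
k is even, so the fundamental solution of x^2 - 2288y^2 = 1 is (p_{k-1}, q_{k-1}) = (p_3, q_3); compute convergents through index 3.
Convergents (p_i = a_i*p_{i-1} + p_{i-2}, q_i = a_i*q_{i-1} + q_{i-2} with p_{-2}=0, p_{-1}=1, q_{-2}=1, q_{-1}=0):
  i=0: a_0=47, p_0 = 47*1 + 0 = 47, q_0 = 47*0 + 1 = 1.
  i=1: a_1=1, p_1 = 1*47 + 1 = 48, q_1 = 1*1 + 0 = 1.
  i=2: a_2=4, p_2 = 4*48 + 47 = 239, q_2 = 4*1 + 1 = 5.
  i=3: a_3=1, p_3 = 1*239 + 48 = 287, q_3 = 1*5 + 1 = 6.
Check: 287^2 - 2288*6^2 = 82369 - 82368 = 1, so (x, y) = (287, 6) solves the equation, and by the theorem it is the least positive solution.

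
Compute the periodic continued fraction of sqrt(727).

Write x_i = (sqrt(727) + m_i)/d_i with (m_0, d_0) = (0, 1). a_0 = floor(sqrt(727)) = 26, since 26^2 = 676 <= 727 < 729 = 27^2.
Iterate m_{i+1} = d_i*a_i - m_i, d_{i+1} = (727 - m_{i+1}^2)/d_i, a_{i+1} = floor((a_0 + m_{i+1})/d_{i+1}):
  m_1 = 1*26 - 0 = 26, d_1 = (727 - 26^2)/1 = 51/1 = 51, a_1 = floor((26 + 26)/51) = 1.
  m_2 = 51*1 - 26 = 25, d_2 = (727 - 25^2)/51 = 102/51 = 2, a_2 = floor((26 + 25)/2) = 25.
  m_3 = 2*25 - 25 = 25, d_3 = (727 - 25^2)/2 = 102/2 = 51, a_3 = floor((26 + 25)/51) = 1.
  m_4 = 51*1 - 25 = 26, d_4 = (727 - 26^2)/51 = 51/51 = 1, a_4 = floor((26 + 26)/1) = 52.
  m_5 = 1*52 - 26 = 26, d_5 = (727 - 26^2)/1 = 51/1 = 51: (m_5, d_5) = (m_1, d_1) = (26, 51), so from here the quotients repeat a_1, ..., a_4; the period length is 4.
Hence the expansion of sqrt(727) is a_0 = 26 followed by the repeating block 1, 25, 1, 52 (period 4).

[26; (1, 25, 1, 52)]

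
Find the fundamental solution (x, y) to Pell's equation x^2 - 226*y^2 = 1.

(x, y) = (451, 30)

First expand sqrt(226) as a continued fraction. With x_i = (sqrt(226) + m_i)/d_i and (m_0, d_0) = (0, 1): a_0 = floor(sqrt(226)) = 15, since 15^2 = 225 <= 226 < 256 = 16^2.
Iterate m_{i+1} = d_i*a_i - m_i, d_{i+1} = (226 - m_{i+1}^2)/d_i, a_{i+1} = floor((a_0 + m_{i+1})/d_{i+1}):
  m_1 = 1*15 - 0 = 15, d_1 = (226 - 15^2)/1 = 1/1 = 1, a_1 = floor((15 + 15)/1) = 30.
  m_2 = 1*30 - 15 = 15, d_2 = (226 - 15^2)/1 = 1/1 = 1: (m_2, d_2) = (m_1, d_1) = (15, 1), so from here the quotient a_1 repeats; the period length is 1.
So sqrt(226) = [15; (30)] with period length k = 1.
k is odd, so (p_{k-1}, q_{k-1}) only solves x^2 - 226y^2 = -1 and the fundamental solution of x^2 - 226y^2 = 1 is (p_{2k-1}, q_{2k-1}) = (p_1, q_1); compute convergents through index 1, running through the period twice.
Convergents (p_i = a_i*p_{i-1} + p_{i-2}, q_i = a_i*q_{i-1} + q_{i-2} with p_{-2}=0, p_{-1}=1, q_{-2}=1, q_{-1}=0):
  i=0: a_0=15, p_0 = 15*1 + 0 = 15, q_0 = 15*0 + 1 = 1.
  i=1: a_1=30, p_1 = 30*15 + 1 = 451, q_1 = 30*1 + 0 = 30.
Indeed p_0^2 - 226*q_0^2 = 225 - 226 = -1, not +1.
Check: 451^2 - 226*30^2 = 203401 - 203400 = 1, so (x, y) = (451, 30) solves the equation, and by the theorem it is the least positive solution.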